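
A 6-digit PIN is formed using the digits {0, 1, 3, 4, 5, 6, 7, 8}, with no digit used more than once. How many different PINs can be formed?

With no repetition, fill the 6 digits in order: 8 choices, then 7, down to 3.
That product is 8 × 7 × 6 × 5 × 4 × 3 = 20160.

20160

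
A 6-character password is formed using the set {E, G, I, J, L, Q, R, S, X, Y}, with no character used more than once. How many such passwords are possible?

This is a permutation of 6 out of 10: P(10,6) = 10!/4!.
10 × 9 × 8 × 7 × 6 × 5 = 151200.

151200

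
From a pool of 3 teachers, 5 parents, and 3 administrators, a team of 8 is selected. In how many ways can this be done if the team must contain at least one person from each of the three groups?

With no constraint there are C(11,8) = 165 possible selections.
Subtract selections that omit an entire group: no teachers → C(8,8) = 1; no parents → C(6,8) = 0; no administrators → C(8,8) = 1.
Add back selections omitting two groups (i.e. drawn from a single group): C(3,8) + C(5,8) + C(3,8) = 0.
By inclusion–exclusion: 165 − 2 + 0 = 163.

163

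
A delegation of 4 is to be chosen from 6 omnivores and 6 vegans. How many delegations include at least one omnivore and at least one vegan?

465

Unrestricted: C(12,4) = 495 ways to pick any 4 of the 12.
Selections missing a whole group: no omnivores → C(6,4) = 15; no vegans → C(6,4) = 15.
Both groups omitted at once is impossible, so 495 − 30 = 465.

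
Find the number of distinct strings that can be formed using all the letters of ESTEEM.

ESTEEM has 6 letters with E appearing 3 times.
Dividing 6! = 720 by 3! = 6 for the repeated letters gives 120.

120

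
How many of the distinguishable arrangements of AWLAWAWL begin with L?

With the first slot taken by L, it remains to arrange the other 7 letters (AWAWAWL).
Those 7 letters have A appearing 3 times and W appearing 3 times, giving (7)!/(3!·3!) = 140.

140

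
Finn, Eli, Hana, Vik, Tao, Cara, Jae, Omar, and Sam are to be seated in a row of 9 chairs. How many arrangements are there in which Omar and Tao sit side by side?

Place the 7 others and the Omar-Tao pair as 8 objects in a line; the pair has 2 internal arrangements.
So the count is 2·(8)! = 80640.

80640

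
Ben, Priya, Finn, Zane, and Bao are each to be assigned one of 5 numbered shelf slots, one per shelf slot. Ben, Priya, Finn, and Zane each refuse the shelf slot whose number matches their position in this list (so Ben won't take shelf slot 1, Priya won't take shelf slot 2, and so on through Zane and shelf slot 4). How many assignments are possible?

53

Let Aᵢ (for 1 ≤ i ≤ 4) be the placements that put person i in their forbidden shelf slot. Any j of these fix j positions, leaving (5−j)! ways to fill the rest, and there are C(4,j) ways to pick which j.
By inclusion–exclusion, the number of valid placements is Σ_{j=0}^{4} (−1)^j C(4,j)·(5−j)!.
Computing: 120 − 96 + 36 − 8 + 1 = 53.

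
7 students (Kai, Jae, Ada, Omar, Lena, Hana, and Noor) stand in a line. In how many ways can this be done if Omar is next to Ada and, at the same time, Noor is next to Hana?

Treat {Omar,Ada} as one block (2 orders) and {Noor,Hana} as another (2 orders).
That leaves 5 units to arrange: 2 × 2 × 5! = 4 × 120 = 480.

480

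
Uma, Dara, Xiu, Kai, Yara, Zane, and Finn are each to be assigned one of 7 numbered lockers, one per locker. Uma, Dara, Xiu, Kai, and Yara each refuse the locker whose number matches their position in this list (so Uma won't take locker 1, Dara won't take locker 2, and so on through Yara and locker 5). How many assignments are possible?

2428

Let Aᵢ (for 1 ≤ i ≤ 5) be the placements that put person i in their forbidden locker. Any j of these fix j positions, leaving (7−j)! ways to fill the rest, and there are C(5,j) ways to pick which j.
By inclusion–exclusion, the number of valid placements is Σ_{j=0}^{5} (−1)^j C(5,j)·(7−j)!.
Computing: 5040 − 3600 + 1200 − 240 + 30 − 2 = 2428.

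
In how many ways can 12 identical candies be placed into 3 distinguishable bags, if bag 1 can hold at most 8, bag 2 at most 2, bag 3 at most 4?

6

Without the upper bounds there are C(14,2) = 91 ways to split 12 among 3 bags.
Subtract solutions that violate a single cap (substitute x_i' = x_i − (cap_i+1)): x_1 ≥ 9 gives C(5,2) = 10; x_2 ≥ 3 gives C(11,2) = 55; x_3 ≥ 5 gives C(9,2) = 36. Together 101.
Add back pairs where two caps are both exceeded: 1 + 0 + 15 = 16.
By inclusion–exclusion the count is 91 − 101 + 16 = 6.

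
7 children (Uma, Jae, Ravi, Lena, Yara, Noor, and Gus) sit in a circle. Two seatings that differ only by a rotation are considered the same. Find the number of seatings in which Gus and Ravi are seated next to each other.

240

Treat {Gus, Ravi} as one unit (2 internal orders) and seat the resulting 6 units around the table: (5)! circular arrangements.
So 2 × (5)! = 2 × 120 = 240.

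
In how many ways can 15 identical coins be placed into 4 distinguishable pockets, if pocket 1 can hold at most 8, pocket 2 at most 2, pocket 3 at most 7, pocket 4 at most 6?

104

Without the upper bounds there are C(18,3) = 816 ways to split 15 among 4 pockets.
Subtract solutions that violate a single cap (substitute x_i' = x_i − (cap_i+1)): x_1 ≥ 9 gives C(9,3) = 84; x_2 ≥ 3 gives C(15,3) = 455; x_3 ≥ 8 gives C(10,3) = 120; x_4 ≥ 7 gives C(11,3) = 165. Together 824.
Add back pairs where two caps are both exceeded: 20 + 0 + 0 + 35 + 56 + 1 = 112.
By inclusion–exclusion the count is 816 − 824 + 112 = 104.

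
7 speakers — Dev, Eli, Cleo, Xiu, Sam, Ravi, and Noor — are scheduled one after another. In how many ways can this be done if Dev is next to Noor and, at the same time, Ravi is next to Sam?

480

Treat {Dev,Noor} as one block (2 orders) and {Ravi,Sam} as another (2 orders).
That leaves 5 units to arrange: 2 × 2 × 5! = 4 × 120 = 480.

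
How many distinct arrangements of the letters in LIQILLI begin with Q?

20

With the first slot taken by Q, it remains to arrange the other 6 letters (LIILLI).
Those 6 letters have I appearing 3 times and L appearing 3 times, giving (6)!/(3!·3!) = 20.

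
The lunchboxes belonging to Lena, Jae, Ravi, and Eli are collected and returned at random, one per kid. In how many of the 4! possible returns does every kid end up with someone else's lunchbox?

9

Count assignments avoiding every fixed point. For any j of the 4 kids fixed to their own lunchbox, the other 4−j can be arranged in (4−j)! ways.
By inclusion–exclusion this is Σ_{j=0}^{4} (−1)^j C(4,j)·(4−j)!.
Computing: 24 − 24 + 12 − 4 + 1 = 9.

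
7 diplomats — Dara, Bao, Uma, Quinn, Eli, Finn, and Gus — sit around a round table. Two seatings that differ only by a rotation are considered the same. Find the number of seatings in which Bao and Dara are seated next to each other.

Treat {Bao, Dara} as one unit (2 internal orders) and seat the resulting 6 units around the table: (5)! circular arrangements.
So 2 × (5)! = 2 × 120 = 240.

240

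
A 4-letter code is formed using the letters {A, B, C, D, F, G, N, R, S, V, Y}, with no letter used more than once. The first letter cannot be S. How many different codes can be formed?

The first letter has 11−1 = 10 choices (anything except S).
The remaining 3 letters are filled from the other 10 symbols without repetition: 10 × 9 × 8 = 720.
Total: 10 × 720 = 7200.

7200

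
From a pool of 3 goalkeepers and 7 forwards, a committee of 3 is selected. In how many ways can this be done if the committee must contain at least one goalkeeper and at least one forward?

84

With no constraint there are C(10,3) = 120 possible selections.
Selections missing a whole group: no goalkeepers → C(7,3) = 35; no forwards → C(3,3) = 1.
Both groups omitted at once is impossible, so 120 − 36 = 84.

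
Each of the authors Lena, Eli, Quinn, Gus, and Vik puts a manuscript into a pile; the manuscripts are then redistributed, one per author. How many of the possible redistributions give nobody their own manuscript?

44

This is the derangement count D_5: permutations of 5 items with no fixed point.
By inclusion–exclusion this is Σ_{j=0}^{5} (−1)^j C(5,j)·(5−j)!.
Computing: 120 − 120 + 60 − 20 + 5 − 1 = 44.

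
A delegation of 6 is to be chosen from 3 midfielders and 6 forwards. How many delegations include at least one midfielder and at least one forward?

83

Unrestricted: C(9,6) = 84 ways to pick any 6 of the 9.
Selections missing a whole group: no midfielders → C(6,6) = 1; no forwards → C(3,6) = 0.
Both groups omitted at once is impossible, so 84 − 1 = 83.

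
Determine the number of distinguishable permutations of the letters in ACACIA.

60

The 6 letters of ACACIA have repeats: A appearing 3 times and C appearing twice.
The number of distinct arrangements is 6!/(3!·2!) = 720/12 = 60.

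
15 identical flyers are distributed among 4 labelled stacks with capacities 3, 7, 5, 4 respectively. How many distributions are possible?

34

By stars and bars, unrestricted non-negative solutions to x_1+…+x_4 = 15 number C(15+3,3) = 816.
Subtract solutions that violate a single cap (substitute x_i' = x_i − (cap_i+1)): x_1 ≥ 4 gives C(14,3) = 364; x_2 ≥ 8 gives C(10,3) = 120; x_3 ≥ 6 gives C(12,3) = 220; x_4 ≥ 5 gives C(13,3) = 286. Together 990.
Add back pairs where two caps are both exceeded: 20 + 56 + 84 + 4 + 10 + 35 = 209.
Subtract triples: 0 + 0 + 1 + 0 = 1.
By inclusion–exclusion the count is 816 − 990 + 209 − 1 = 34.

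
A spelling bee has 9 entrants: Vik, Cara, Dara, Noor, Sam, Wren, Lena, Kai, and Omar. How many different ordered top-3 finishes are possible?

This is an ordered selection of 3 from 9: P(9,3).
That gives 9 × 8 × 7 = 504.

504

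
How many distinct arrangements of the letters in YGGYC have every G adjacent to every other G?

Treat the 2 copies of G as a single block. The multiset to arrange is then {GG, C, Y, Y}, 4 items in all.
That gives (4)!/(2!) = 12 arrangements.

12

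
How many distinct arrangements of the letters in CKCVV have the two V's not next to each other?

Total arrangements of CKCVV: 5!/(2!·2!) = 30.
If the two V's are adjacent, glue them into one block, leaving 4 items to arrange: (4)!/(2!) = 12 ways.
Hence 30 − 12 = 18.

18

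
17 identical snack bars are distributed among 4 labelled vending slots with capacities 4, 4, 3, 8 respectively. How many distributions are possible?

10

Without the upper bounds there are C(20,3) = 1140 ways to split 17 among 4 vending slots.
Subtract solutions that violate a single cap (substitute x_i' = x_i − (cap_i+1)): x_1 ≥ 5 gives C(15,3) = 455; x_2 ≥ 5 gives C(15,3) = 455; x_3 ≥ 4 gives C(16,3) = 560; x_4 ≥ 9 gives C(11,3) = 165. Together 1635.
Add back pairs where two caps are both exceeded: 120 + 165 + 20 + 165 + 20 + 35 = 525.
Subtract triples: 20 + 0 + 0 + 0 = 20.
By inclusion–exclusion the count is 1140 − 1635 + 525 − 20 = 10.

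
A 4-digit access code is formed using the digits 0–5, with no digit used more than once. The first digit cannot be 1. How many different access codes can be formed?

300

The first digit has 6−1 = 5 choices (anything except 1).
The remaining 3 digits are filled from the other 5 symbols without repetition: 5 × 4 × 3 = 60.
Total: 5 × 60 = 300.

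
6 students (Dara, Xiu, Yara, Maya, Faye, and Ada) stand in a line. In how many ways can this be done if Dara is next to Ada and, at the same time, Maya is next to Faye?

Treat {Dara,Ada} as one block (2 orders) and {Maya,Faye} as another (2 orders).
That leaves 4 units to arrange: 2 × 2 × 4! = 4 × 24 = 96.

96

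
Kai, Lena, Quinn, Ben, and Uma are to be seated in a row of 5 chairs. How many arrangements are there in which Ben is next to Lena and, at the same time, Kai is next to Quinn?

Treat {Ben,Lena} as one block (2 orders) and {Kai,Quinn} as another (2 orders).
That leaves 3 units to arrange: 2 × 2 × 3! = 4 × 6 = 24.

24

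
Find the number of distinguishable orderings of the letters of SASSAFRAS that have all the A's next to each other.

210

Treat the 3 copies of A as a single block. The multiset to arrange is then {AAA, F, R, S, S, S, S}, 7 items in all.
That gives (7)!/(4!) = 210 arrangements.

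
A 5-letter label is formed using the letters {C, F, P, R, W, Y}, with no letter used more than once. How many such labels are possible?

720

With no repetition, fill the 5 letters in order: 6 choices, then 5, down to 2.
6 × 5 × 4 × 3 × 2 = 720.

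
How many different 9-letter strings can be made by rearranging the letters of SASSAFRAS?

2520

The 9 letters of SASSAFRAS have repeats: A appearing 3 times and S appearing 4 times.
So there are 9! / (4!·3!) = 2520 distinguishable arrangements.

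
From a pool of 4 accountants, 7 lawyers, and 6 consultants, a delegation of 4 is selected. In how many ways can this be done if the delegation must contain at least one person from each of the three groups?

1176

Unrestricted: C(17,4) = 2380 ways to pick any 4 of the 17.
Selections missing a whole group: no accountants → C(13,4) = 715; no lawyers → C(10,4) = 210; no consultants → C(11,4) = 330.
Add back selections omitting two groups (i.e. drawn from a single group): C(4,4) + C(7,4) + C(6,4) = 51.
By inclusion–exclusion: 2380 − 1255 + 51 = 1176.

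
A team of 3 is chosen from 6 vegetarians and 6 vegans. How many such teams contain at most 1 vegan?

110

Split by how many vegans are chosen (0 through 1).
Sum: C(6,0)·C(6,3) + C(6,1)·C(6,2) = 20 + 90 = 110.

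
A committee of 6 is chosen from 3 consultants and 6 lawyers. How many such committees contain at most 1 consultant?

19

Split by how many consultants are chosen (0 through 1).
Sum: C(3,0)·C(6,6) + C(3,1)·C(6,5) = 1 + 18 = 19.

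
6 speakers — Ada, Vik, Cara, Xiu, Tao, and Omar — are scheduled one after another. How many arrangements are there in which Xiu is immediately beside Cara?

Place the 4 others and the Xiu-Cara pair as 5 objects in a line; the pair has 2 internal arrangements.
That gives 2 × 5! = 2 × 120 = 240.

240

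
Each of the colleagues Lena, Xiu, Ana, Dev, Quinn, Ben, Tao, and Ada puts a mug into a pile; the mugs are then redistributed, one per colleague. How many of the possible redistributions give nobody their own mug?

14833

Let Aᵢ be the assignments in which colleague i gets their own mug. We want the size of the complement of A₁∪…∪A_8.
By inclusion–exclusion this is Σ_{j=0}^{8} (−1)^j C(8,j)·(8−j)!.
Computing: 40320 − 40320 + 20160 − 6720 + 1680 − 336 + 56 − 8 + 1 = 14833.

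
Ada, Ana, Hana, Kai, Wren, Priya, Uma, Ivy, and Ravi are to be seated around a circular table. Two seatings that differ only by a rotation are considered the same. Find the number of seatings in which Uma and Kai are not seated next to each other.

30240

Without the restriction there are (8)! = 40320 seatings.
Seatings with Uma beside Kai: treat them as a block with 2 internal orders, giving 2 × (7)! = 10080.
Subtracting, 40320 − 10080 = 30240.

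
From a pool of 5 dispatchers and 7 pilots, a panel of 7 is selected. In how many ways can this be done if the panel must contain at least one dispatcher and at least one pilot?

791

With no constraint there are C(12,7) = 792 possible selections.
Selections missing a whole group: no dispatchers → C(7,7) = 1; no pilots → C(5,7) = 0.
Both groups omitted at once is impossible, so 792 − 1 = 791.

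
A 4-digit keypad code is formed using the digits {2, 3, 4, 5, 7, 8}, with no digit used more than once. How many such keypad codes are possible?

With no repetition, fill the 4 digits in order: 6 choices, then 5, down to 3.
That product is 6 × 5 × 4 × 3 = 360.

360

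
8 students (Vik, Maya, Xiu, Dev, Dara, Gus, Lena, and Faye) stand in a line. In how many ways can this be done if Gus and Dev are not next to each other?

30240

There are 8! = 40320 arrangements in all. If Gus and Dev are adjacent, merging them into one block gives 2·(7)! = 10080 arrangements.
Complementary counting: 40320 − 10080 = 30240.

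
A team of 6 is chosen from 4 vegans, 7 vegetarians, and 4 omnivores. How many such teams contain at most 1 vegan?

2310

Split by how many vegans are chosen (0 through 1).
Sum: C(4,0)·C(11,6) + C(4,1)·C(11,5) = 462 + 1848 = 2310.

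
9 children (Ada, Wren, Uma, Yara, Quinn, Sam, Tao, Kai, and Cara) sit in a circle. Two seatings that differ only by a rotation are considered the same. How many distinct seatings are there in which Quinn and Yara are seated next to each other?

Treat {Quinn, Yara} as one unit (2 internal orders) and seat the resulting 8 units around the table: (7)! circular arrangements.
So 2 × (7)! = 2 × 5040 = 10080.

10080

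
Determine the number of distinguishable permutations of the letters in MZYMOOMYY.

The 9 letters of MZYMOOMYY have repeats: M appearing 3 times, O appearing twice, and Y appearing 3 times.
So there are 9! / (3!·3!·2!) = 5040 distinguishable arrangements.

5040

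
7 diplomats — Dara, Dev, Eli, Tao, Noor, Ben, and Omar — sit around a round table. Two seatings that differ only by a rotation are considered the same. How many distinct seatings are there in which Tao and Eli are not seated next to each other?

480

Without the restriction there are (6)! = 720 seatings.
Seatings with Tao beside Eli: treat them as a block with 2 internal orders, giving 2 × (5)! = 240.
Subtracting, 720 − 240 = 480.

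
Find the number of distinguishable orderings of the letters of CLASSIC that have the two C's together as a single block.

360

Treat the 2 copies of C as a single block. The multiset to arrange is then {CC, A, I, L, S, S}, 6 items in all.
That gives (6)!/(2!) = 360 arrangements.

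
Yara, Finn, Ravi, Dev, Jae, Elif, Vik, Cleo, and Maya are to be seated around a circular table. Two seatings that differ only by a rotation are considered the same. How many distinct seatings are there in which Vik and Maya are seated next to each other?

10080

Glue Vik and Maya into a block (2 internal orders). Seating 8 units around a circle gives (7)! arrangements.
So 2 × (7)! = 2 × 5040 = 10080.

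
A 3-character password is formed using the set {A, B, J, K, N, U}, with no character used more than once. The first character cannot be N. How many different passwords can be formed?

The first character has 6−1 = 5 choices (anything except N).
The remaining 2 characters are filled from the other 5 symbols without repetition: 5 × 4 = 20.
Total: 5 × 20 = 100.

100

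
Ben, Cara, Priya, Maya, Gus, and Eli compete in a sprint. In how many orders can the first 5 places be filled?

720

This is an ordered selection of 5 from 6: P(6,5).
That gives 6 × 5 × 4 × 3 × 2 = 720.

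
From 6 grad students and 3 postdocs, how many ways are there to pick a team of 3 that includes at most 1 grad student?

Split by how many grad students are chosen (0 through 1).
Sum: C(6,0)·C(3,3) + C(6,1)·C(3,2) = 1 + 18 = 19.

19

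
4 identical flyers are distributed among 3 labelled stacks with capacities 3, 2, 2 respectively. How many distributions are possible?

8

By stars and bars, unrestricted non-negative solutions to x_1+…+x_3 = 4 number C(4+2,2) = 15.
Subtract solutions that violate a single cap (substitute x_i' = x_i − (cap_i+1)): x_1 ≥ 4 gives C(2,2) = 1; x_2 ≥ 3 gives C(3,2) = 3; x_3 ≥ 3 gives C(3,2) = 3. Together 7.
No two caps can be exceeded simultaneously, so the pair terms are all 0.
By inclusion–exclusion the count is 15 − 7 + 0 = 8.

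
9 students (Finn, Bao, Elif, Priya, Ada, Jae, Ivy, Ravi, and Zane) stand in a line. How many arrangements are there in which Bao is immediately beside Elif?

Glue Bao and Elif into one block (2 internal orders), leaving 8 units to arrange in a row.
So the count is 2·(8)! = 80640.

80640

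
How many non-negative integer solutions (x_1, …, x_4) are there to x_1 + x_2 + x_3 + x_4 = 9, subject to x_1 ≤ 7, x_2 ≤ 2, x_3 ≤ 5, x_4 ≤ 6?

Without the upper bounds there are C(12,3) = 220 ways to split 9 among 4 variables.
Subtract solutions that violate a single cap (substitute x_i' = x_i − (cap_i+1)): x_1 ≥ 8 gives C(4,3) = 4; x_2 ≥ 3 gives C(9,3) = 84; x_3 ≥ 6 gives C(6,3) = 20; x_4 ≥ 7 gives C(5,3) = 10. Together 118.
Add back pairs where two caps are both exceeded: 0 + 0 + 0 + 1 + 0 + 0 = 1.
By inclusion–exclusion the count is 220 − 118 + 1 = 103.

103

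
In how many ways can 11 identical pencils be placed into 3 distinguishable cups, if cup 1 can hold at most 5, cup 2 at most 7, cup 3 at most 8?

41

Without the upper bounds there are C(13,2) = 78 ways to split 11 among 3 cups.
Subtract solutions that violate a single cap (substitute x_i' = x_i − (cap_i+1)): x_1 ≥ 6 gives C(7,2) = 21; x_2 ≥ 8 gives C(5,2) = 10; x_3 ≥ 9 gives C(4,2) = 6. Together 37.
No two caps can be exceeded simultaneously, so the pair terms are all 0.
By inclusion–exclusion the count is 78 − 37 + 0 = 41.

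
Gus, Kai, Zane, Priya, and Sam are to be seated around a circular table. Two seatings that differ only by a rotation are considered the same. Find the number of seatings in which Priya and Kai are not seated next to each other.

Without the restriction there are (4)! = 24 seatings.
Those with Priya next to Kai: fuse the pair into one unit and seat 4 units around a circle — 2·(3)! = 12.
Subtracting, 24 − 12 = 12.

12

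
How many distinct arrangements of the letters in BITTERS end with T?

720

Fix T in the last position and arrange the remaining 6 letters.
Those 6 letters are all distinct, giving (6)! = 720.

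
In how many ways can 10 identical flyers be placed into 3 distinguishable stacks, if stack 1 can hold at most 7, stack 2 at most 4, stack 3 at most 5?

Ignoring the caps, the number of non-negative solutions to x_1+…+x_3 = 10 is C(12,2) = 66.
Subtract solutions that violate a single cap (substitute x_i' = x_i − (cap_i+1)): x_1 ≥ 8 gives C(4,2) = 6; x_2 ≥ 5 gives C(7,2) = 21; x_3 ≥ 6 gives C(6,2) = 15. Together 42.
No two caps can be exceeded simultaneously, so the pair terms are all 0.
By inclusion–exclusion the count is 66 − 42 + 0 = 24.

24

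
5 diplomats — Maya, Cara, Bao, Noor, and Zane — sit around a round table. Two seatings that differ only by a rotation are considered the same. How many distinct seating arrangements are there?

24

Fix one person's seat to break rotational symmetry; the remaining 4 people can be arranged in (4)! = 24 ways.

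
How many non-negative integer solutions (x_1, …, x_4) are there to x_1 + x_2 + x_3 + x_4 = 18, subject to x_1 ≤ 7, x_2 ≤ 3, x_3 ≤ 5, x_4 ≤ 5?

10

Without the upper bounds there are C(21,3) = 1330 ways to split 18 among 4 variables.
Subtract solutions that violate a single cap (substitute x_i' = x_i − (cap_i+1)): x_1 ≥ 8 gives C(13,3) = 286; x_2 ≥ 4 gives C(17,3) = 680; x_3 ≥ 6 gives C(15,3) = 455; x_4 ≥ 6 gives C(15,3) = 455. Together 1876.
Add back pairs where two caps are both exceeded: 84 + 35 + 35 + 165 + 165 + 84 = 568.
Subtract triples: 1 + 1 + 0 + 10 = 12.
By inclusion–exclusion the count is 1330 − 1876 + 568 − 12 = 10.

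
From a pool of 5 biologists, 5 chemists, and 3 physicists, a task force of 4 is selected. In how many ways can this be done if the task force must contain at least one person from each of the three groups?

375

Unrestricted: C(13,4) = 715 ways to pick any 4 of the 13.
Selections missing a whole group: no biologists → C(8,4) = 70; no chemists → C(8,4) = 70; no physicists → C(10,4) = 210.
Add back selections omitting two groups (i.e. drawn from a single group): C(5,4) + C(5,4) + C(3,4) = 10.
By inclusion–exclusion: 715 − 350 + 10 = 375.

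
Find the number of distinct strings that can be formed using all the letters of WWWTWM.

WWWTWM has 6 letters with W appearing 4 times.
The number of distinct arrangements is 6!/(4!) = 720/24 = 30.

30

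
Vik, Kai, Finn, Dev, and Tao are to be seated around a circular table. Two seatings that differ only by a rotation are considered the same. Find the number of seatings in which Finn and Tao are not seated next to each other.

Without the restriction there are (4)! = 24 seatings.
Seatings with Finn beside Tao: treat them as a block with 2 internal orders, giving 2 × (3)! = 12.
Subtracting, 24 − 12 = 12.

12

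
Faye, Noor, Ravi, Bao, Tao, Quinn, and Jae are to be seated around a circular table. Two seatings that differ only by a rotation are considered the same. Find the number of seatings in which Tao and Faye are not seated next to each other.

All circular seatings of 7 people number (6)! = 720.
Those with Tao next to Faye: fuse the pair into one unit and seat 6 units around a circle — 2·(5)! = 240.
Subtracting, 720 − 240 = 480.

480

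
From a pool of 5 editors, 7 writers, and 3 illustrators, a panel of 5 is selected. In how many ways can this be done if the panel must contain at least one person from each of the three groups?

1925

Total 5-person selections from all 15: C(15,5) = 3003.
Subtract selections that omit an entire group: no editors → C(10,5) = 252; no writers → C(8,5) = 56; no illustrators → C(12,5) = 792.
Add back selections omitting two groups (i.e. drawn from a single group): C(5,5) + C(7,5) + C(3,5) = 22.
By inclusion–exclusion: 3003 − 1100 + 22 = 1925.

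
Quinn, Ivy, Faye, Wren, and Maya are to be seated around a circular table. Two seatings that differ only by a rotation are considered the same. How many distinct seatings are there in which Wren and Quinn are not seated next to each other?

Without the restriction there are (4)! = 24 seatings.
Those with Wren next to Quinn: fuse the pair into one unit and seat 4 units around a circle — 2·(3)! = 12.
Subtracting, 24 − 12 = 12.

12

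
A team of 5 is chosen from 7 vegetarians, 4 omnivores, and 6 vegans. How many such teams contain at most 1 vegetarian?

Split by how many vegetarians are chosen (0 through 1).
Sum: C(7,0)·C(10,5) + C(7,1)·C(10,4) = 252 + 1470 = 1722.

1722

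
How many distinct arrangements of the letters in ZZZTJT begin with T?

20

With the first slot taken by T, it remains to arrange the other 5 letters (ZZZJT).
Those 5 letters have Z appearing 3 times, giving (5)!/(3!) = 20.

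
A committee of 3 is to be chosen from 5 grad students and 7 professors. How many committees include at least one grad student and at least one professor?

Unrestricted: C(12,3) = 220 ways to pick any 3 of the 12.
Selections missing a whole group: no grad students → C(7,3) = 35; no professors → C(5,3) = 10.
Both groups omitted at once is impossible, so 220 − 45 = 175.

175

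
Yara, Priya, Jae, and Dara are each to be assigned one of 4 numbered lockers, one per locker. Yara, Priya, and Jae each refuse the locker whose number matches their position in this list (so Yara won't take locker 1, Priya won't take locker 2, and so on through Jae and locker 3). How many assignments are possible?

11

Let Aᵢ (for i ∈ {1, 2, 3}) be the placements that put person i in their forbidden locker. Any j of these fix j positions, leaving (4−j)! ways to fill the rest, and there are C(3,j) ways to pick which j.
By inclusion–exclusion, the number of valid placements is Σ_{j=0}^{3} (−1)^j C(3,j)·(4−j)!.
Computing: 24 − 18 + 6 − 1 = 11.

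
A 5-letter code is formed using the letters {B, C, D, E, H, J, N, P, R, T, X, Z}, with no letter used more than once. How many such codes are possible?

95040

With no repetition, fill the 5 letters in order: 12 choices, then 11, down to 8.
That product is 12 × 11 × 10 × 9 × 8 = 95040.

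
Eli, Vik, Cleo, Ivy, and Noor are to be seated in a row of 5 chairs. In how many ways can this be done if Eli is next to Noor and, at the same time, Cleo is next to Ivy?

24

Treat {Eli,Noor} as one block (2 orders) and {Cleo,Ivy} as another (2 orders).
That leaves 3 units to arrange: 2 × 2 × 3! = 4 × 6 = 24.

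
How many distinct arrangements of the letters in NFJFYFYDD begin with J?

Fix J in the first position and arrange the remaining 8 letters.
Those 8 letters have D appearing twice, F appearing 3 times, and Y appearing twice, giving (8)!/(3!·2!·2!) = 1680.

1680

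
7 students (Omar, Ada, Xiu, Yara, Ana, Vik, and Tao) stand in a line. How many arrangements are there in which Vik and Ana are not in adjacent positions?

There are 7! = 5040 arrangements in all. If Vik and Ana are adjacent, merging them into one block gives 2·(6)! = 1440 arrangements.
Complementary counting: 5040 − 1440 = 3600.

3600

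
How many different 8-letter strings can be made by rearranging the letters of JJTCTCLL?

2520

Letter multiplicities in JJTCTCLL: C×2, J×2, L×2, T×2.
The number of distinct arrangements is 8!/(2!·2!·2!·2!) = 40320/16 = 2520.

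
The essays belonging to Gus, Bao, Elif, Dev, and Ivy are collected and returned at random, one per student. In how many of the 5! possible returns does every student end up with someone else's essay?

Count assignments avoiding every fixed point. For any j of the 5 students fixed to their own essay, the other 5−j can be arranged in (5−j)! ways.
By inclusion–exclusion this is Σ_{j=0}^{5} (−1)^j C(5,j)·(5−j)!.
Computing: 120 − 120 + 60 − 20 + 5 − 1 = 44.

44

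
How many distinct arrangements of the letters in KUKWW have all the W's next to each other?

12

Treat the 2 copies of W as a single block. The multiset to arrange is then {WW, K, K, U}, 4 items in all.
That gives (4)!/(2!) = 12 arrangements.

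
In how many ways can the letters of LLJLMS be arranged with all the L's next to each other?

Treat the 3 copies of L as a single block. The multiset to arrange is then {LLL, J, M, S}, 4 items in all.
All 4 items are distinct, so there are (4)! = 24 arrangements.

24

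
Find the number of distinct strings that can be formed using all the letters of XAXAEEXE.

XAXAEEXE has 8 letters with A appearing twice, E appearing 3 times, and X appearing 3 times.
So there are 8! / (3!·3!·2!) = 560 distinguishable arrangements.

560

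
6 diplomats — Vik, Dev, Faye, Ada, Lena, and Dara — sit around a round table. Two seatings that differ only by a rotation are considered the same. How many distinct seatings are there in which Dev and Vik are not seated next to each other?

72

Without the restriction there are (5)! = 120 seatings.
Those with Dev next to Vik: fuse the pair into one unit and seat 5 units around a circle — 2·(4)! = 48.
Subtracting, 120 − 48 = 72.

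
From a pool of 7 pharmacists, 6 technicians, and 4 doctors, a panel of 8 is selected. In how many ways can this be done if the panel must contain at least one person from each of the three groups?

Unrestricted: C(17,8) = 24310 ways to pick any 8 of the 17.
Subtract selections that omit an entire group: no pharmacists → C(10,8) = 45; no technicians → C(11,8) = 165; no doctors → C(13,8) = 1287.
Add back selections omitting two groups (i.e. drawn from a single group): C(7,8) + C(6,8) + C(4,8) = 0.
By inclusion–exclusion: 24310 − 1497 + 0 = 22813.

22813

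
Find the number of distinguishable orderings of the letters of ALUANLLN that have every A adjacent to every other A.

Treat the 2 copies of A as a single block. The multiset to arrange is then {AA, L, L, L, N, N, U}, 7 items in all.
That gives (7)!/(3!·2!) = 420 arrangements.

420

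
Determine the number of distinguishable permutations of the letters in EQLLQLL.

EQLLQLL has 7 letters with L appearing 4 times and Q appearing twice.
So there are 7! / (4!·2!) = 105 distinguishable arrangements.

105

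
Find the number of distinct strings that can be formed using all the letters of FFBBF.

10

The 5 letters of FFBBF have repeats: B appearing twice and F appearing 3 times.
Dividing 5! = 120 by 3!·2! = 12 for the repeated letters gives 10.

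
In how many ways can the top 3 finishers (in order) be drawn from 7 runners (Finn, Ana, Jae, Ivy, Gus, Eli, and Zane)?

210

There are 7 choices for 1st place, 6 for 2nd, and 5 for 3rd.
That gives 7 × 6 × 5 = 210.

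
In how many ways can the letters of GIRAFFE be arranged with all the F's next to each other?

720

Treat the 2 copies of F as a single block. The multiset to arrange is then {FF, A, E, G, I, R}, 6 items in all.
All 6 items are distinct, so there are (6)! = 720 arrangements.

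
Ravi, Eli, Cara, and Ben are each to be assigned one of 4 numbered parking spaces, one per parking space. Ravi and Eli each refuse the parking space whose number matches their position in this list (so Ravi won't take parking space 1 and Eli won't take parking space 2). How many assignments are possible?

Let Aᵢ (for i ∈ {1, 2}) be the placements that put person i in their forbidden parking space. Any j of these fix j positions, leaving (4−j)! ways to fill the rest, and there are C(2,j) ways to pick which j.
By inclusion–exclusion, the number of valid placements is Σ_{j=0}^{2} (−1)^j C(2,j)·(4−j)!.
Computing: 24 − 12 + 2 = 14.

14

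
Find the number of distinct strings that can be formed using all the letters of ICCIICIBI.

ICCIICIBI has 9 letters with C appearing 3 times and I appearing 5 times.
Dividing 9! = 362880 by 5!·3! = 720 for the repeated letters gives 504.

504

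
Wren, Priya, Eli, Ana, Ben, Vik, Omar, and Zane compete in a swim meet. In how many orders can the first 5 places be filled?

There are 8 choices for 1st place, 7 for 2nd, and so on down to 4 for position 5.
That gives 8 × 7 × 6 × 5 × 4 = 6720.

6720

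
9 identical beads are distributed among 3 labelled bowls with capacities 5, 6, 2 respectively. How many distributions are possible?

12

Without the upper bounds there are C(11,2) = 55 ways to split 9 among 3 bowls.
Subtract solutions that violate a single cap (substitute x_i' = x_i − (cap_i+1)): x_1 ≥ 6 gives C(5,2) = 10; x_2 ≥ 7 gives C(4,2) = 6; x_3 ≥ 3 gives C(8,2) = 28. Together 44.
Add back pairs where two caps are both exceeded: 0 + 1 + 0 = 1.
By inclusion–exclusion the count is 55 − 44 + 1 = 12.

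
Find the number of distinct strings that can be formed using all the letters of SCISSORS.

The 8 letters of SCISSORS have repeats: S appearing 4 times.
The number of distinct arrangements is 8!/(4!) = 40320/24 = 1680.

1680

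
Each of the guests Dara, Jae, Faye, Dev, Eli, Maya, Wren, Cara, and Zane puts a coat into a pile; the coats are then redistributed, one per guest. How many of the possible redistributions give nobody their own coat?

133496

Let Aᵢ be the assignments in which guest i gets their own coat. We want the size of the complement of A₁∪…∪A_9.
By inclusion–exclusion this is Σ_{j=0}^{9} (−1)^j C(9,j)·(9−j)!.
Computing: 362880 − 362880 + 181440 − 60480 + 15120 − 3024 + 504 − 72 + 9 − 1 = 133496.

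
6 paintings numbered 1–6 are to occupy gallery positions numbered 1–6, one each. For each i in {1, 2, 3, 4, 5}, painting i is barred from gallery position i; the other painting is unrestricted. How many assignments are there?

309

Let Aᵢ (for 1 ≤ i ≤ 5) be the placements that put painting i in its forbidden gallery position. Any j of these fix j positions, leaving (6−j)! ways to fill the rest, and there are C(5,j) ways to pick which j.
By inclusion–exclusion, the number of valid placements is Σ_{j=0}^{5} (−1)^j C(5,j)·(6−j)!.
Computing: 720 − 600 + 240 − 60 + 10 − 1 = 309.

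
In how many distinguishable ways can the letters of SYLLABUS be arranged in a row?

10080

Letter multiplicities in SYLLABUS: A×1, B×1, L×2, S×2, U×1, Y×1.
The number of distinct arrangements is 8!/(2!·2!) = 40320/4 = 10080.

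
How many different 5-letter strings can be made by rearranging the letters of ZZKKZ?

The 5 letters of ZZKKZ have repeats: K appearing twice and Z appearing 3 times.
The number of distinct arrangements is 5!/(3!·2!) = 120/12 = 10.

10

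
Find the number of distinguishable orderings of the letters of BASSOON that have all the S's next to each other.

Treat the 2 copies of S as a single block. The multiset to arrange is then {SS, A, B, N, O, O}, 6 items in all.
That gives (6)!/(2!) = 360 arrangements.

360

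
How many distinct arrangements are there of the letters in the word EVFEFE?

60

Letter multiplicities in EVFEFE: E×3, F×2, V×1.
The number of distinct arrangements is 6!/(3!·2!) = 720/12 = 60.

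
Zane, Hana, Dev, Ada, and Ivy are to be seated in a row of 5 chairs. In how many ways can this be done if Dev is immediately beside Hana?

Treat {Dev, Hana} as a single unit. There are 4 units to order, and the pair itself can be ordered 2 ways.
That gives 2 × 4! = 2 × 24 = 48.

48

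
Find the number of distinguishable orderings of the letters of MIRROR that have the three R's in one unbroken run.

24

Treat the 3 copies of R as a single block. The multiset to arrange is then {RRR, I, M, O}, 4 items in all.
All 4 items are distinct, so there are (4)! = 24 arrangements.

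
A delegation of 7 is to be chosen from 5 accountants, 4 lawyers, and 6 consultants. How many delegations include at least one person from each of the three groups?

5949

Unrestricted: C(15,7) = 6435 ways to pick any 7 of the 15.
Selections missing a whole group: no accountants → C(10,7) = 120; no lawyers → C(11,7) = 330; no consultants → C(9,7) = 36.
Add back selections omitting two groups (i.e. drawn from a single group): C(5,7) + C(4,7) + C(6,7) = 0.
By inclusion–exclusion: 6435 − 486 + 0 = 5949.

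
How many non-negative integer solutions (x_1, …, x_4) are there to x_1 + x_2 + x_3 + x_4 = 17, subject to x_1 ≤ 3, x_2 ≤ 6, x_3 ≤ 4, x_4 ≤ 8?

34

Without the upper bounds there are C(20,3) = 1140 ways to split 17 among 4 variables.
Subtract solutions that violate a single cap (substitute x_i' = x_i − (cap_i+1)): x_1 ≥ 4 gives C(16,3) = 560; x_2 ≥ 7 gives C(13,3) = 286; x_3 ≥ 5 gives C(15,3) = 455; x_4 ≥ 9 gives C(11,3) = 165. Together 1466.
Add back pairs where two caps are both exceeded: 84 + 165 + 35 + 56 + 4 + 20 = 364.
Subtract triples: 4 + 0 + 0 + 0 = 4.
By inclusion–exclusion the count is 1140 − 1466 + 364 − 4 = 34.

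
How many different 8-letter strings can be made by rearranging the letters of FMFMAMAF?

560

The 8 letters of FMFMAMAF have repeats: A appearing twice, F appearing 3 times, and M appearing 3 times.
So there are 8! / (3!·3!·2!) = 560 distinguishable arrangements.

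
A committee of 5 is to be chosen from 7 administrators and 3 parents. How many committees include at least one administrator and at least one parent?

231

Unrestricted: C(10,5) = 252 ways to pick any 5 of the 10.
Selections missing a whole group: no administrators → C(3,5) = 0; no parents → C(7,5) = 21.
Both groups omitted at once is impossible, so 252 − 21 = 231.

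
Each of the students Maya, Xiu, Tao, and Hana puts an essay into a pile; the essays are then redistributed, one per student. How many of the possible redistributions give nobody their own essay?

This is the derangement count D_4: permutations of 4 items with no fixed point.
By inclusion–exclusion this is Σ_{j=0}^{4} (−1)^j C(4,j)·(4−j)!.
Computing: 24 − 24 + 12 − 4 + 1 = 9.

9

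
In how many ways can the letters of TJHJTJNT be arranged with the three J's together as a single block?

120

Treat the 3 copies of J as a single block. The multiset to arrange is then {JJJ, H, N, T, T, T}, 6 items in all.
That gives (6)!/(3!) = 120 arrangements.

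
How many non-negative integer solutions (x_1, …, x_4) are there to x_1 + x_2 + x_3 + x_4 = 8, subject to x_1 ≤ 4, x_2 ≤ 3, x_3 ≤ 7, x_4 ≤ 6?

Ignoring the caps, the number of non-negative solutions to x_1+…+x_4 = 8 is C(11,3) = 165.
Subtract solutions that violate a single cap (substitute x_i' = x_i − (cap_i+1)): x_1 ≥ 5 gives C(6,3) = 20; x_2 ≥ 4 gives C(7,3) = 35; x_3 ≥ 8 gives C(3,3) = 1; x_4 ≥ 7 gives C(4,3) = 4. Together 60.
No two caps can be exceeded simultaneously, so the pair terms are all 0.
By inclusion–exclusion the count is 165 − 60 + 0 = 105.

105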